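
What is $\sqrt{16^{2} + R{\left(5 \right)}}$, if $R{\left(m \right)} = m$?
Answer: $3 \sqrt{29} \approx 16.155$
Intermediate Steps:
$\sqrt{16^{2} + R{\left(5 \right)}} = \sqrt{16^{2} + 5} = \sqrt{256 + 5} = \sqrt{261} = 3 \sqrt{29}$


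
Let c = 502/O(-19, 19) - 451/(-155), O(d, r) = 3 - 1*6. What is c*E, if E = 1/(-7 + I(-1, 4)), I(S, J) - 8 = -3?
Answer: 76457/930 ≈ 82.212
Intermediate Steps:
O(d, r) = -3 (O(d, r) = 3 - 6 = -3)
I(S, J) = 5 (I(S, J) = 8 - 3 = 5)
E = -½ (E = 1/(-7 + 5) = 1/(-2) = -½ ≈ -0.50000)
c = -76457/465 (c = 502/(-3) - 451/(-155) = 502*(-⅓) - 451*(-1/155) = -502/3 + 451/155 = -76457/465 ≈ -164.42)
c*E = -76457/465*(-½) = 76457/930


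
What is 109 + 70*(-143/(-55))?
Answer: 291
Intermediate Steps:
109 + 70*(-143/(-55)) = 109 + 70*(-143*(-1/55)) = 109 + 70*(13/5) = 109 + 182 = 291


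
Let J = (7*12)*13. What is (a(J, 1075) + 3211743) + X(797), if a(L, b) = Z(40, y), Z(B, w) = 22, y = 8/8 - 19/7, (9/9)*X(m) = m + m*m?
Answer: 3847771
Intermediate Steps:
X(m) = m + m**2 (X(m) = m + m*m = m + m**2)
y = -12/7 (y = 8*(1/8) - 19*1/7 = 1 - 19/7 = -12/7 ≈ -1.7143)
J = 1092 (J = 84*13 = 1092)
a(L, b) = 22
(a(J, 1075) + 3211743) + X(797) = (22 + 3211743) + 797*(1 + 797) = 3211765 + 797*798 = 3211765 + 636006 = 3847771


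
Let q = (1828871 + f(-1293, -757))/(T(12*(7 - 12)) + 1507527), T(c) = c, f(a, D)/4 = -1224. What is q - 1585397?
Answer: -2389931835424/1507467 ≈ -1.5854e+6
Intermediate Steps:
f(a, D) = -4896 (f(a, D) = 4*(-1224) = -4896)
q = 1823975/1507467 (q = (1828871 - 4896)/(12*(7 - 12) + 1507527) = 1823975/(12*(-5) + 1507527) = 1823975/(-60 + 1507527) = 1823975/1507467 ≈ 1.2100)
q - 1585397 = 1823975/1507467 - 1585397 = -2389931835424/1507467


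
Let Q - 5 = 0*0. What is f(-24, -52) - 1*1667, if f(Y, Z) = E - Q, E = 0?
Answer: -1672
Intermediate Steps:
Q = 5 (Q = 5 + 0*0 = 5 + 0 = 5)
f(Y, Z) = -5 (f(Y, Z) = 0 - 1*5 = 0 - 5 = -5)
f(-24, -52) - 1*1667 = -5 - 1*1667 = -5 - 1667 = -1672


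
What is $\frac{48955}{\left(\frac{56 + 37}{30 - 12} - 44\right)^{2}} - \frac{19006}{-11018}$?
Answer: $\frac{10224859787}{299078101} \approx 34.188$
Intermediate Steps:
$\frac{48955}{\left(\frac{56 + 37}{30 - 12} - 44\right)^{2}} - \frac{19006}{-11018} = \frac{48955}{\left(\frac{93}{18} - 44\right)^{2}} - - \frac{9503}{5509} = \frac{48955}{\left(93 \cdot \frac{1}{18} - 44\right)^{2}} + \frac{9503}{5509} = \frac{48955}{\left(\frac{31}{6} - 44\right)^{2}} + \frac{9503}{5509} = \frac{48955}{\left(- \frac{233}{6}\right)^{2}} + \frac{9503}{5509} = \frac{48955}{\frac{54289}{36}} + \frac{9503}{5509} = 48955 \cdot \frac{36}{54289} + \frac{9503}{5509} = \frac{1762380}{54289} + \frac{9503}{5509} = \frac{10224859787}{299078101}$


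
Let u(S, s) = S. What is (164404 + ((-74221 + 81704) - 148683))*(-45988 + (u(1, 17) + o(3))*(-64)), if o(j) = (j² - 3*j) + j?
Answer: -1073045776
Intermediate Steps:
o(j) = j² - 2*j
(164404 + ((-74221 + 81704) - 148683))*(-45988 + (u(1, 17) + o(3))*(-64)) = (164404 + ((-74221 + 81704) - 148683))*(-45988 + (1 + 3*(-2 + 3))*(-64)) = (164404 + (7483 - 148683))*(-45988 + (1 + 3*1)*(-64)) = (164404 - 141200)*(-45988 + (1 + 3)*(-64)) = 23204*(-45988 + 4*(-64)) = 23204*(-45988 - 256) = 23204*(-46244) = -1073045776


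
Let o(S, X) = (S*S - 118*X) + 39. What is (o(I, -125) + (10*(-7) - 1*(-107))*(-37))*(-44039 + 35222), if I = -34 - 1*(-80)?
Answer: -136980912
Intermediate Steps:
I = 46 (I = -34 + 80 = 46)
o(S, X) = 39 + S**2 - 118*X (o(S, X) = (S**2 - 118*X) + 39 = 39 + S**2 - 118*X)
(o(I, -125) + (10*(-7) - 1*(-107))*(-37))*(-44039 + 35222) = ((39 + 46**2 - 118*(-125)) + (10*(-7) - 1*(-107))*(-37))*(-44039 + 35222) = ((39 + 2116 + 14750) + (-70 + 107)*(-37))*(-8817) = (16905 + 37*(-37))*(-8817) = (16905 - 1369)*(-8817) = 15536*(-8817) = -136980912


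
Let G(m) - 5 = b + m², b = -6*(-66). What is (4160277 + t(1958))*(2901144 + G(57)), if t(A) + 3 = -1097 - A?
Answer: 12075864807886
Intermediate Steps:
b = 396
t(A) = -1100 - A (t(A) = -3 + (-1097 - A) = -1100 - A)
G(m) = 401 + m² (G(m) = 5 + (396 + m²) = 401 + m²)
(4160277 + t(1958))*(2901144 + G(57)) = (4160277 + (-1100 - 1*1958))*(2901144 + (401 + 57²)) = (4160277 + (-1100 - 1958))*(2901144 + (401 + 3249)) = (4160277 - 3058)*(2901144 + 3650) = 4157219*2904794 = 12075864807886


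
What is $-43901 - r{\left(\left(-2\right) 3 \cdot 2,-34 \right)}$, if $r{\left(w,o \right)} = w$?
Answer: $-43889$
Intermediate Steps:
$-43901 - r{\left(\left(-2\right) 3 \cdot 2,-34 \right)} = -43901 - \left(-2\right) 3 \cdot 2 = -43901 - \left(-6\right) 2 = -43901 - -12 = -43901 + 12 = -43889$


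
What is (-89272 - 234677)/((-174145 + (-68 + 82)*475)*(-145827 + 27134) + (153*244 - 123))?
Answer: -323949/19880521244 ≈ -1.6295e-5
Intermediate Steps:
(-89272 - 234677)/((-174145 + (-68 + 82)*475)*(-145827 + 27134) + (153*244 - 123)) = -323949/((-174145 + 14*475)*(-118693) + (37332 - 123)) = -323949/((-174145 + 6650)*(-118693) + 37209) = -323949/(-167495*(-118693) + 37209) = -323949/(19880484035 + 37209) = -323949/19880521244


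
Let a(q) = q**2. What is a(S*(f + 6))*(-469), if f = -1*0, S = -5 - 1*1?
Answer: -607824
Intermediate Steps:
S = -6 (S = -5 - 1 = -6)
f = 0
a(S*(f + 6))*(-469) = (-6*(0 + 6))**2*(-469) = (-6*6)**2*(-469) = (-36)**2*(-469) = 1296*(-469) = -607824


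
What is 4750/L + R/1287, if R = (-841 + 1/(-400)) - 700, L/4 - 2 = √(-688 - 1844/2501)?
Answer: 2125972999/952894800 - 2375*I*√1077013133/1732536 ≈ 2.2311 - 44.987*I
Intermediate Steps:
L = 8 + 8*I*√1077013133/2501 (L = 8 + 4*√(-688 - 1844/2501) = 8 + 4*√(-1722532/2501) = 8 + 4*(2*I*√1077013133/2501) = 8 + 8*I*√1077013133/2501 ≈ 8.0 + 104.98*I)
R = -616401/400 (R = (-841 - 1/400) - 700 = -336401/400 - 700 = -616401/400 ≈ -1541.0)
4750/L + R/1287 = 4750/(8 + 8*I*√1077013133/2501) - 616401/400/1287 = 4750/(8 + 8*I*√1077013133/2501) - 616401/400*1/1287 = 4750/(8 + 8*I*√1077013133/2501) - 68489/57200 = -68489/57200 + 4750/(8 + 8*I*√1077013133/2501)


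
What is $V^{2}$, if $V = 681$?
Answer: $463761$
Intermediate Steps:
$V^{2} = 681^{2} = 463761$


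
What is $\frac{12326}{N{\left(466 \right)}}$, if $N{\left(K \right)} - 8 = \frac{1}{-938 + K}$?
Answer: $\frac{5817872}{3775} \approx 1541.2$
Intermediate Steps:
$N{\left(K \right)} = 8 + \frac{1}{-938 + K}$
$\frac{12326}{N{\left(466 \right)}} = \frac{12326}{\frac{1}{-938 + 466} \left(-7503 + 8 \cdot 466\right)} = \frac{12326}{\frac{1}{-472} \left(-7503 + 3728\right)} = \frac{12326}{\left(- \frac{1}{472}\right) \left(-3775\right)} = \frac{12326}{\frac{3775}{472}} = 12326 \cdot \frac{472}{3775} = \frac{5817872}{3775}$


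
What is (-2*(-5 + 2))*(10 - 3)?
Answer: 42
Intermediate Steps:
(-2*(-5 + 2))*(10 - 3) = -2*(-3)*7 = 6*7 = 42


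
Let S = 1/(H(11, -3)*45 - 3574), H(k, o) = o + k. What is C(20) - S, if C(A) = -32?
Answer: -102847/3214 ≈ -32.000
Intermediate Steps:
H(k, o) = k + o
S = -1/3214 (S = 1/((11 - 3)*45 - 3574) = 1/(8*45 - 3574) = 1/(360 - 3574) = 1/(-3214) = -1/3214 ≈ -0.00031114)
C(20) - S = -32 - 1*(-1/3214) = -32 + 1/3214 = -102847/3214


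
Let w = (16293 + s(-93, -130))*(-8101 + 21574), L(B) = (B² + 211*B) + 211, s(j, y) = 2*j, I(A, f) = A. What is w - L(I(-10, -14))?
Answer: 217011410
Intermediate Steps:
L(B) = 211 + B² + 211*B
w = 217009611 (w = (16293 + 2*(-93))*(-8101 + 21574) = (16293 - 186)*13473 = 16107*13473 = 217009611)
w - L(I(-10, -14)) = 217009611 - (211 + (-10)² + 211*(-10)) = 217009611 - (211 + 100 - 2110) = 217009611 - 1*(-1799) = 217009611 + 1799 = 217011410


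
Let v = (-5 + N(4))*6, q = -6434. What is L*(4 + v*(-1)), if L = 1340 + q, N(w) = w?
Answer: -50940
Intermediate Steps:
v = -6 (v = (-5 + 4)*6 = -1*6 = -6)
L = -5094 (L = 1340 - 6434 = -5094)
L*(4 + v*(-1)) = -5094*(4 - 6*(-1)) = -5094*(4 + 6) = -5094*10 = -50940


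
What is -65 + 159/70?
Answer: -4391/70 ≈ -62.729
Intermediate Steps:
-65 + 159/70 = -4391/70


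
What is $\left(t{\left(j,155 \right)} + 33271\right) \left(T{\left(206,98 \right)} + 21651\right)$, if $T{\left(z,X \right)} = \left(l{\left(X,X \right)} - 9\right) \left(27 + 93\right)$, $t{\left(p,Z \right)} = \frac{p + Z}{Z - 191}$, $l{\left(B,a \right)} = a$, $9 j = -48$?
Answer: $\frac{38719810363}{36} \approx 1.0756 \cdot 10^{9}$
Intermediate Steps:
$j = - \frac{16}{3}$ ($j = \frac{1}{9} \left(-48\right) = - \frac{16}{3} \approx -5.3333$)
$t{\left(p,Z \right)} = \frac{Z + p}{-191 + Z}$
$T{\left(z,X \right)} = -1080 + 120 X$ ($T{\left(z,X \right)} = \left(X - 9\right) \left(27 + 93\right) = \left(-9 + X\right) 120 = -1080 + 120 X$)
$\left(t{\left(j,155 \right)} + 33271\right) \left(T{\left(206,98 \right)} + 21651\right) = \left(\frac{155 - \frac{16}{3}}{-191 + 155} + 33271\right) \left(\left(-1080 + 120 \cdot 98\right) + 21651\right) = \left(\frac{1}{-36} \cdot \frac{449}{3} + 33271\right) \left(\left(-1080 + 11760\right) + 21651\right) = \left(\left(- \frac{1}{36}\right) \frac{449}{3} + 33271\right) \left(10680 + 21651\right) = \left(- \frac{449}{108} + 33271\right) 32331 = \frac{3592819}{108} \cdot 32331 = \frac{38719810363}{36}$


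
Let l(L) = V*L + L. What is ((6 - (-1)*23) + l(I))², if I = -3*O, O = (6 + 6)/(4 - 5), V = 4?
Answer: 43681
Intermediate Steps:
O = -12 (O = 12/(-1) = 12*(-1) = -12)
I = 36 (I = -3*(-12) = 36)
l(L) = 5*L (l(L) = 4*L + L = 5*L)
((6 - (-1)*23) + l(I))² = ((6 - (-1)*23) + 5*36)² = ((6 - 1*(-23)) + 180)² = ((6 + 23) + 180)² = (29 + 180)² = 209² = 43681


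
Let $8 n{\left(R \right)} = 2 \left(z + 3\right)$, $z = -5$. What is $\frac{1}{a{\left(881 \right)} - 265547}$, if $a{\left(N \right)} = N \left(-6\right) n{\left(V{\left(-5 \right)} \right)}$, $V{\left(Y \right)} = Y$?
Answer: $- \frac{1}{262904} \approx -3.8037 \cdot 10^{-6}$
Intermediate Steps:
$n{\left(R \right)} = - \frac{1}{2}$ ($n{\left(R \right)} = \frac{2 \left(-5 + 3\right)}{8} = \frac{2 \left(-2\right)}{8} = \frac{1}{8} \left(-4\right) = - \frac{1}{2}$)
$a{\left(N \right)} = 3 N$ ($a{\left(N \right)} = N \left(-6\right) \left(- \frac{1}{2}\right) = - 6 N \left(- \frac{1}{2}\right) = 3 N$)
$\frac{1}{a{\left(881 \right)} - 265547} = \frac{1}{3 \cdot 881 - 265547} = \frac{1}{2643 - 265547} = \frac{1}{-262904} = - \frac{1}{262904}$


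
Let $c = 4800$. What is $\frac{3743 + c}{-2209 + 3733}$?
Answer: $\frac{8543}{1524} \approx 5.6056$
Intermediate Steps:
$\frac{3743 + c}{-2209 + 3733} = \frac{3743 + 4800}{-2209 + 3733} = \frac{8543}{1524}$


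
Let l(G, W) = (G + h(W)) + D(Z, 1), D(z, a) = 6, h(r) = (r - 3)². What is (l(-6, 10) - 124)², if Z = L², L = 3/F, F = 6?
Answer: 5625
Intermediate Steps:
L = ½ (L = 3/6 = 3*(⅙) = ½ ≈ 0.50000)
Z = ¼ (Z = (½)² = ¼ ≈ 0.25000)
h(r) = (-3 + r)²
l(G, W) = 6 + G + (-3 + W)² (l(G, W) = (G + (-3 + W)²) + 6 = 6 + G + (-3 + W)²)
(l(-6, 10) - 124)² = ((6 - 6 + (-3 + 10)²) - 124)² = ((6 - 6 + 7²) - 124)² = ((6 - 6 + 49) - 124)² = (49 - 124)² = (-75)² = 5625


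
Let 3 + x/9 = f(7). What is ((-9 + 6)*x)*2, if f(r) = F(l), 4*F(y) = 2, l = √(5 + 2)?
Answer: 135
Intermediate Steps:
l = √7 ≈ 2.6458
F(y) = ½ (F(y) = (¼)*2 = ½)
f(r) = ½
x = -45/2 (x = -27 + 9*(½) = -27 + 9/2 = -45/2 ≈ -22.500)
((-9 + 6)*x)*2 = ((-9 + 6)*(-45/2))*2 = -3*(-45/2)*2 = (135/2)*2 = 135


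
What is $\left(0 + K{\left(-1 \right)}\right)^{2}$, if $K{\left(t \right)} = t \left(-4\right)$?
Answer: $16$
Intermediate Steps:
$K{\left(t \right)} = - 4 t$
$\left(0 + K{\left(-1 \right)}\right)^{2} = \left(0 - -4\right)^{2} = \left(0 + 4\right)^{2} = 4^{2} = 16$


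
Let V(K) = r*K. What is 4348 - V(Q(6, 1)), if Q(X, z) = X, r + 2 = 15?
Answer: 4270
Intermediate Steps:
r = 13 (r = -2 + 15 = 13)
V(K) = 13*K
4348 - V(Q(6, 1)) = 4348 - 13*6 = 4348 - 1*78 = 4348 - 78 = 4270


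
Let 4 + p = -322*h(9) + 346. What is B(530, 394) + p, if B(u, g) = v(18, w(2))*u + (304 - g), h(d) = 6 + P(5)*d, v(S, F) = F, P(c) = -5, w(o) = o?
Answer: 13870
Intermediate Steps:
h(d) = 6 - 5*d
p = 12900 (p = -4 + (-322*(6 - 5*9) + 346) = -4 + (-322*(6 - 45) + 346) = -4 + (-322*(-39) + 346) = -4 + (12558 + 346) = -4 + 12904 = 12900)
B(u, g) = 304 - g + 2*u (B(u, g) = 2*u + (304 - g) = 304 - g + 2*u)
B(530, 394) + p = (304 - 1*394 + 2*530) + 12900 = (304 - 394 + 1060) + 12900 = 970 + 12900 = 13870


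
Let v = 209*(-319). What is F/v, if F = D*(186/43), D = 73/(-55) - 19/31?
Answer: 19848/157676915 ≈ 0.00012588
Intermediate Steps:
v = -66671
D = -3308/1705 (D = 73*(-1/55) - 19*1/31 = -73/55 - 19/31 = -3308/1705 ≈ -1.9402)
F = -19848/2365 (F = -19848/(55*43) = -3308/1705*186/43 = -19848/2365 ≈ -8.3924)
F/v = -19848/2365/(-66671) = -19848/2365*(-1/66671) = 19848/157676915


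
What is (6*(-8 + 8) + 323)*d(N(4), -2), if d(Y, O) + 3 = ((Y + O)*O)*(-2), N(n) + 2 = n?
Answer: -969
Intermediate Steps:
N(n) = -2 + n
d(Y, O) = -3 - 2*O*(O + Y) (d(Y, O) = -3 + ((Y + O)*O)*(-2) = -3 + ((O + Y)*O)*(-2) = -3 + (O*(O + Y))*(-2) = -3 - 2*O*(O + Y))
(6*(-8 + 8) + 323)*d(N(4), -2) = (6*(-8 + 8) + 323)*(-3 - 2*(-2)**2 - 2*(-2)*(-2 + 4)) = (6*0 + 323)*(-3 - 2*4 - 2*(-2)*2) = (0 + 323)*(-3 - 8 + 8) = 323*(-3) = -969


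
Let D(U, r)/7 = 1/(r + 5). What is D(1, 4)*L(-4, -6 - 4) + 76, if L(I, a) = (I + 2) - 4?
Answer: 214/3 ≈ 71.333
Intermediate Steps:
D(U, r) = 7/(5 + r) (D(U, r) = 7/(r + 5) = 7/(5 + r))
L(I, a) = -2 + I (L(I, a) = (2 + I) - 4 = -2 + I)
D(1, 4)*L(-4, -6 - 4) + 76 = (7/(5 + 4))*(-2 - 4) + 76 = (7/9)*(-6) + 76 = -14/3 + 76 = 214/3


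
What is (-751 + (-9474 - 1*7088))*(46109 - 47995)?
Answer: 32652318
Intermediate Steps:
(-751 + (-9474 - 1*7088))*(46109 - 47995) = (-751 + (-9474 - 7088))*(-1886) = (-751 - 16562)*(-1886) = -17313*(-1886) = 32652318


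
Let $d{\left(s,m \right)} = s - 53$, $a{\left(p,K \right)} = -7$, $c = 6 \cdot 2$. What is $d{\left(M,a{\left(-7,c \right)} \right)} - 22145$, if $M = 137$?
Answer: $-22061$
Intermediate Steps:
$c = 12$
$d{\left(s,m \right)} = -53 + s$ ($d{\left(s,m \right)} = s - 53 = -53 + s$)
$d{\left(M,a{\left(-7,c \right)} \right)} - 22145 = \left(-53 + 137\right) - 22145 = 84 - 22145 = -22061$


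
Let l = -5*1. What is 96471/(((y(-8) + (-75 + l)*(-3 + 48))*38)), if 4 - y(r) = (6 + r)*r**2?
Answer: -32157/43928 ≈ -0.73204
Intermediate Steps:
l = -5
y(r) = 4 - r**2*(6 + r) (y(r) = 4 - (6 + r)*r**2 = 4 - r**2*(6 + r))
96471/(((y(-8) + (-75 + l)*(-3 + 48))*38)) = 96471/((((4 - 1*(-8)**3 - 6*(-8)**2) + (-75 - 5)*(-3 + 48))*38)) = 96471/((((4 - 1*(-512) - 6*64) - 80*45)*38)) = 96471/((((4 + 512 - 384) - 3600)*38)) = 96471/(((132 - 3600)*38)) = 96471/((-3468*38)) = 96471/(-131784) = 96471*(-1/131784) = -32157/43928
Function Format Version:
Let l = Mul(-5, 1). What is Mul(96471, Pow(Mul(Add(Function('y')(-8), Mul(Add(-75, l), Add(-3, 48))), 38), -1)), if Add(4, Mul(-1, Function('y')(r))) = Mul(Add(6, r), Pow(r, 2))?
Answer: Rational(-32157, 43928) ≈ -0.73204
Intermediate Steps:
l = -5
Function('y')(r) = Add(4, Mul(-1, Pow(r, 2), Add(6, r))) (Function('y')(r) = Add(4, Mul(-1, Mul(Add(6, r), Pow(r, 2)))) = Add(4, Mul(-1, Mul(Pow(r, 2), Add(6, r)))) = Add(4, Mul(-1, Pow(r, 2), Add(6, r))))
Mul(96471, Pow(Mul(Add(Function('y')(-8), Mul(Add(-75, l), Add(-3, 48))), 38), -1)) = Mul(96471, Pow(Mul(Add(Add(4, Mul(-1, Pow(-8, 3)), Mul(-6, Pow(-8, 2))), Mul(Add(-75, -5), Add(-3, 48))), 38), -1)) = Mul(96471, Pow(Mul(Add(Add(4, Mul(-1, -512), Mul(-6, 64)), Mul(-80, 45)), 38), -1)) = Mul(96471, Pow(Mul(Add(Add(4, 512, -384), -3600), 38), -1)) = Mul(96471, Pow(Mul(Add(132, -3600), 38), -1)) = Mul(96471, Pow(Mul(-3468, 38), -1)) = Mul(96471, Pow(-131784, -1)) = Mul(96471, Rational(-1, 131784)) = Rational(-32157, 43928)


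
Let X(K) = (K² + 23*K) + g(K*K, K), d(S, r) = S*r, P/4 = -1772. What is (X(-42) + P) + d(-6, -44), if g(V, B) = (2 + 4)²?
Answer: -5990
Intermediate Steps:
P = -7088 (P = 4*(-1772) = -7088)
g(V, B) = 36 (g(V, B) = 6² = 36)
X(K) = 36 + K² + 23*K (X(K) = (K² + 23*K) + 36 = 36 + K² + 23*K)
(X(-42) + P) + d(-6, -44) = ((36 + (-42)² + 23*(-42)) - 7088) - 6*(-44) = ((36 + 1764 - 966) - 7088) + 264 = (834 - 7088) + 264 = -6254 + 264 = -5990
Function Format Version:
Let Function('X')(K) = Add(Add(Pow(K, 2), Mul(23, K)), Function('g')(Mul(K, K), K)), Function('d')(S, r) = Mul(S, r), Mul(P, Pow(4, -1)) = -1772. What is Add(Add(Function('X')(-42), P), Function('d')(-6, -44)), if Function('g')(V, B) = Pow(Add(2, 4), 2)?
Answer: -5990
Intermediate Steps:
P = -7088 (P = Mul(4, -1772) = -7088)
Function('g')(V, B) = 36 (Function('g')(V, B) = Pow(6, 2) = 36)
Function('X')(K) = Add(36, Pow(K, 2), Mul(23, K)) (Function('X')(K) = Add(Add(Pow(K, 2), Mul(23, K)), 36) = Add(36, Pow(K, 2), Mul(23, K)))
Add(Add(Function('X')(-42), P), Function('d')(-6, -44)) = Add(Add(Add(36, Pow(-42, 2), Mul(23, -42)), -7088), Mul(-6, -44)) = Add(Add(Add(36, 1764, -966), -7088), 264) = Add(Add(834, -7088), 264) = Add(-6254, 264) = -5990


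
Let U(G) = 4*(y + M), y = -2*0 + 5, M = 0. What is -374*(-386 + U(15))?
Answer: 136884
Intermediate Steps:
y = 5 (y = 0 + 5 = 5)
U(G) = 20 (U(G) = 4*(5 + 0) = 4*5 = 20)
-374*(-386 + U(15)) = -374*(-386 + 20) = -374*(-366) = 136884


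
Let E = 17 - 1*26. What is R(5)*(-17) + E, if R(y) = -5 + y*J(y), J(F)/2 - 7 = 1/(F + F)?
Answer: -1131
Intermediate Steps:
J(F) = 14 + 1/F (J(F) = 14 + 2/(F + F) = 14 + 2/((2*F)) = 14 + 2*(1/(2*F)) = 14 + 1/F)
E = -9 (E = 17 - 26 = -9)
R(y) = -5 + y*(14 + 1/y)
R(5)*(-17) + E = (-4 + 14*5)*(-17) - 9 = (-4 + 70)*(-17) - 9 = 66*(-17) - 9 = -1122 - 9 = -1131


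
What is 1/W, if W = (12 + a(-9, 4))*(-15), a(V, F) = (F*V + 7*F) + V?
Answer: 1/75 ≈ 0.013333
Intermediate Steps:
a(V, F) = V + 7*F + F*V (a(V, F) = (7*F + F*V) + V = V + 7*F + F*V)
W = 75 (W = (12 + (-9 + 7*4 + 4*(-9)))*(-15) = (12 + (-9 + 28 - 36))*(-15) = (12 - 17)*(-15) = -5*(-15) = 75)
1/W = 1/75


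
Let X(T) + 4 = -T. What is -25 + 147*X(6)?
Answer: -1495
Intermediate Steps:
X(T) = -4 - T
-25 + 147*X(6) = -25 + 147*(-4 - 1*6) = -25 + 147*(-4 - 6) = -25 + 147*(-10) = -25 - 1470 = -1495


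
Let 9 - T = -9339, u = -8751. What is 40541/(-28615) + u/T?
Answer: -209795711/89164340 ≈ -2.3529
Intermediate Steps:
T = 9348 (T = 9 - 1*(-9339) = 9 + 9339 = 9348)
40541/(-28615) + u/T = 40541/(-28615) - 8751/9348 = 40541*(-1/28615) - 8751*1/9348 = -40541/28615 - 2917/3116 = -209795711/89164340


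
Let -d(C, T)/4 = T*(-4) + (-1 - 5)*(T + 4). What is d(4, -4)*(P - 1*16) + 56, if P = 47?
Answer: -1928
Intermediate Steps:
d(C, T) = 96 + 40*T (d(C, T) = -4*(T*(-4) + (-1 - 5)*(T + 4)) = -4*(-4*T - 6*(4 + T)) = -4*(-4*T + (-24 - 6*T)) = -4*(-24 - 10*T) = 96 + 40*T)
d(4, -4)*(P - 1*16) + 56 = (96 + 40*(-4))*(47 - 1*16) + 56 = (96 - 160)*(47 - 16) + 56 = -64*31 + 56 = -1984 + 56 = -1928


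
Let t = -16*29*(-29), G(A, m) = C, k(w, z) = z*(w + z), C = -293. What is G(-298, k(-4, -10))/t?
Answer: -293/13456 ≈ -0.021775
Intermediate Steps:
G(A, m) = -293
t = 13456 (t = -464*(-29) = 13456)
G(-298, k(-4, -10))/t = -293/13456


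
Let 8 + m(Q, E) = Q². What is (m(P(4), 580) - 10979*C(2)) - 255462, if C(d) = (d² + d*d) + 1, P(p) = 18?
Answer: -353957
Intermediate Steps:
C(d) = 1 + 2*d² (C(d) = (d² + d²) + 1 = 2*d² + 1 = 1 + 2*d²)
m(Q, E) = -8 + Q²
(m(P(4), 580) - 10979*C(2)) - 255462 = ((-8 + 18²) - 10979*(1 + 2*2²)) - 255462 = ((-8 + 324) - 10979*(1 + 2*4)) - 255462 = (316 - 10979*(1 + 8)) - 255462 = (316 - 10979*9) - 255462 = (316 - 98811) - 255462 = -98495 - 255462 = -353957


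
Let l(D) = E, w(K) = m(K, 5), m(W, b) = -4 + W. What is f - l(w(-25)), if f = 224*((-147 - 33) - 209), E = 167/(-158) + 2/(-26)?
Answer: -178975015/2054 ≈ -87135.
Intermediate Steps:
w(K) = -4 + K
E = -2329/2054 (E = 167*(-1/158) + 2*(-1/26) = -167/158 - 1/13 = -2329/2054 ≈ -1.1339)
l(D) = -2329/2054
f = -87136 (f = 224*(-180 - 209) = 224*(-389) = -87136)
f - l(w(-25)) = -87136 - 1*(-2329/2054) = -87136 + 2329/2054 = -178975015/2054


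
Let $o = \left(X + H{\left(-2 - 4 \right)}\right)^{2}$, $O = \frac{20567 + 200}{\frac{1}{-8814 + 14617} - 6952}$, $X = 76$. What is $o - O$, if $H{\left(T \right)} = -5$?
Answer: $\frac{203486826556}{40342455} \approx 5044.0$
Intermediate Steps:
$O = - \frac{120510901}{40342455}$ ($O = \frac{20767}{\frac{1}{5803} - 6952} = \frac{20767}{- \frac{40342455}{5803}} = 20767 \left(- \frac{5803}{40342455}\right) = - \frac{120510901}{40342455} \approx -2.9872$)
$o = 5041$ ($o = \left(76 - 5\right)^{2} = 71^{2} = 5041$)
$o - O = 5041 - - \frac{120510901}{40342455} = 5041 + \frac{120510901}{40342455} = \frac{203486826556}{40342455}$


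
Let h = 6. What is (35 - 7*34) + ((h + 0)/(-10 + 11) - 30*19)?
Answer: -767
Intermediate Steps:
(35 - 7*34) + ((h + 0)/(-10 + 11) - 30*19) = (35 - 7*34) + ((6 + 0)/(-10 + 11) - 30*19) = (35 - 238) + (6/1 - 570) = -203 + (6*1 - 570) = -203 + (6 - 570) = -203 - 564 = -767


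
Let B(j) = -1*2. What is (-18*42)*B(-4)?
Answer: 1512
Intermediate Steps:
B(j) = -2
(-18*42)*B(-4) = -18*42*(-2) = -756*(-2) = 1512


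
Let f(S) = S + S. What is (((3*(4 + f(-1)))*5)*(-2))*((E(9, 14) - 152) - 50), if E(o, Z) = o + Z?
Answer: 10740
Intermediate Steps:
f(S) = 2*S
E(o, Z) = Z + o
(((3*(4 + f(-1)))*5)*(-2))*((E(9, 14) - 152) - 50) = (((3*(4 + 2*(-1)))*5)*(-2))*(((14 + 9) - 152) - 50) = (((3*(4 - 2))*5)*(-2))*((23 - 152) - 50) = (((3*2)*5)*(-2))*(-129 - 50) = ((6*5)*(-2))*(-179) = (30*(-2))*(-179) = -60*(-179) = 10740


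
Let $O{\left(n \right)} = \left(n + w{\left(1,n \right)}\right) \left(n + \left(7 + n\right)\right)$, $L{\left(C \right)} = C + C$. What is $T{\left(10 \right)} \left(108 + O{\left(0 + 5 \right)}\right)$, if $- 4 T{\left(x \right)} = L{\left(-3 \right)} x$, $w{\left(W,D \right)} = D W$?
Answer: $4170$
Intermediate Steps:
$L{\left(C \right)} = 2 C$
$T{\left(x \right)} = \frac{3 x}{2}$ ($T{\left(x \right)} = - \frac{2 \left(-3\right) x}{4} = - \frac{\left(-6\right) x}{4} = \frac{3 x}{2}$)
$O{\left(n \right)} = 2 n \left(7 + 2 n\right)$ ($O{\left(n \right)} = \left(n + n 1\right) \left(n + \left(7 + n\right)\right) = \left(n + n\right) \left(7 + 2 n\right) = 2 n \left(7 + 2 n\right)$)
$T{\left(10 \right)} \left(108 + O{\left(0 + 5 \right)}\right) = \frac{3}{2} \cdot 10 \left(108 + 2 \left(0 + 5\right) \left(7 + 2 \left(0 + 5\right)\right)\right) = 15 \left(108 + 2 \cdot 5 \left(7 + 2 \cdot 5\right)\right) = 15 \left(108 + 2 \cdot 5 \left(7 + 10\right)\right) = 15 \left(108 + 2 \cdot 5 \cdot 17\right) = 15 \left(108 + 170\right) = 15 \cdot 278 = 4170$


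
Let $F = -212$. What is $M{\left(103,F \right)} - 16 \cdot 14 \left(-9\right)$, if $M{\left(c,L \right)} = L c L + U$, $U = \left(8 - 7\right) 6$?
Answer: $4631254$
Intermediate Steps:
$U = 6$ ($U = 1 \cdot 6 = 6$)
$M{\left(c,L \right)} = 6 + c L^{2}$ ($M{\left(c,L \right)} = L c L + 6 = c L^{2} + 6 = 6 + c L^{2}$)
$M{\left(103,F \right)} - 16 \cdot 14 \left(-9\right) = \left(6 + 103 \left(-212\right)^{2}\right) - 16 \cdot 14 \left(-9\right) = \left(6 + 103 \cdot 44944\right) - 224 \left(-9\right) = \left(6 + 4629232\right) - -2016 = 4629238 + 2016 = 4631254$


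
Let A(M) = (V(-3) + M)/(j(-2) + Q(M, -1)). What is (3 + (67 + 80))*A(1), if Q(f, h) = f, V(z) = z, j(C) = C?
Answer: 300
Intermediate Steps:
A(M) = (-3 + M)/(-2 + M)
(3 + (67 + 80))*A(1) = (3 + (67 + 80))*((-3 + 1)/(-2 + 1)) = (3 + 147)*(-2/(-1)) = 150*(-1*(-2)) = 150*2 = 300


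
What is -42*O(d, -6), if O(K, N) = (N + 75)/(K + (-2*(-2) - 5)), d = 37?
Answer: -161/2 ≈ -80.500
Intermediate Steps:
O(K, N) = (75 + N)/(-1 + K) (O(K, N) = (75 + N)/(K + (4 - 5)) = (75 + N)/(K - 1) = (75 + N)/(-1 + K))
-42*O(d, -6) = -42*(75 - 6)/(-1 + 37) = -42*69/36 = -7*69/6 = -42*23/12 = -161/2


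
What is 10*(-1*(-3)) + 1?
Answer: 31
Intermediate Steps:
10*(-1*(-3)) + 1 = 10*3 + 1 = 30 + 1 = 31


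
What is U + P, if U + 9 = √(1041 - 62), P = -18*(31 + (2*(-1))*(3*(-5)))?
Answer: -1107 + √979 ≈ -1075.7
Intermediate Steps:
P = -1098 (P = -18*(31 - 2*(-15)) = -18*(31 + 30) = -18*61 = -1098)
U = -9 + √979 (U = -9 + √(1041 - 62) = -9 + √979 ≈ 22.289)
U + P = (-9 + √979) - 1098 = -1107 + √979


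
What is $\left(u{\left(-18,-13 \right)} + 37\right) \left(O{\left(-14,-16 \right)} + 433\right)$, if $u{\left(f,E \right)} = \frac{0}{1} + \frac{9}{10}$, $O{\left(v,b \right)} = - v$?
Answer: $\frac{169413}{10} \approx 16941.0$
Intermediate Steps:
$u{\left(f,E \right)} = \frac{9}{10}$ ($u{\left(f,E \right)} = 0 \cdot 1 + 9 \cdot \frac{1}{10} = 0 + \frac{9}{10} = \frac{9}{10}$)
$\left(u{\left(-18,-13 \right)} + 37\right) \left(O{\left(-14,-16 \right)} + 433\right) = \left(\frac{9}{10} + 37\right) \left(\left(-1\right) \left(-14\right) + 433\right) = \frac{379 \left(14 + 433\right)}{10} = \frac{379}{10} \cdot 447 = \frac{169413}{10}$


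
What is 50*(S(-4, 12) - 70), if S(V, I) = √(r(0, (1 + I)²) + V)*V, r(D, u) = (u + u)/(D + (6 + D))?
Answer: -3500 - 200*√471/3 ≈ -4946.8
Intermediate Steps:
r(D, u) = 2*u/(6 + 2*D) (r(D, u) = (2*u)/(6 + 2*D) = 2*u/(6 + 2*D))
S(V, I) = V*√(V + (1 + I)²/3) (S(V, I) = √((1 + I)²/(3 + 0) + V)*V = √((1 + I)²/3 + V)*V = √(V + (1 + I)²/3)*V = V*√(V + (1 + I)²/3))
50*(S(-4, 12) - 70) = 50*((⅓)*(-4)*√(3*(1 + 12)² + 9*(-4)) - 70) = 50*((⅓)*(-4)*√(3*13² - 36) - 70) = 50*((⅓)*(-4)*√(3*169 - 36) - 70) = 50*((⅓)*(-4)*√(507 - 36) - 70) = 50*((⅓)*(-4)*√471 - 70) = 50*(-4*√471/3 - 70) = 50*(-70 - 4*√471/3) = -3500 - 200*√471/3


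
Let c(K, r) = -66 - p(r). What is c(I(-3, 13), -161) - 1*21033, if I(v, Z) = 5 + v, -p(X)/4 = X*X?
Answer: 82585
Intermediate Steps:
p(X) = -4*X**2 (p(X) = -4*X*X = -4*X**2)
c(K, r) = -66 + 4*r**2 (c(K, r) = -66 - (-4)*r**2 = -66 + 4*r**2)
c(I(-3, 13), -161) - 1*21033 = (-66 + 4*(-161)**2) - 1*21033 = (-66 + 4*25921) - 21033 = (-66 + 103684) - 21033 = 103618 - 21033 = 82585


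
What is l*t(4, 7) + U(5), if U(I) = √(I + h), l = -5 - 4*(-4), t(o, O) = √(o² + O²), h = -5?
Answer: 11*√65 ≈ 88.685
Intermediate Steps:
t(o, O) = √(O² + o²)
l = 11 (l = -5 + 16 = 11)
U(I) = √(-5 + I) (U(I) = √(I - 5) = √(-5 + I))
l*t(4, 7) + U(5) = 11*√(7² + 4²) + √(-5 + 5) = 11*√(49 + 16) + √0 = 11*√65 + 0 = 11*√65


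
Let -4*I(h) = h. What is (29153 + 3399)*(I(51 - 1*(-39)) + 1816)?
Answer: 58382012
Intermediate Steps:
I(h) = -h/4
(29153 + 3399)*(I(51 - 1*(-39)) + 1816) = (29153 + 3399)*(-(51 - 1*(-39))/4 + 1816) = 32552*(-(51 + 39)/4 + 1816) = 32552*(-¼*90 + 1816) = 32552*(-45/2 + 1816) = 32552*(3587/2) = 58382012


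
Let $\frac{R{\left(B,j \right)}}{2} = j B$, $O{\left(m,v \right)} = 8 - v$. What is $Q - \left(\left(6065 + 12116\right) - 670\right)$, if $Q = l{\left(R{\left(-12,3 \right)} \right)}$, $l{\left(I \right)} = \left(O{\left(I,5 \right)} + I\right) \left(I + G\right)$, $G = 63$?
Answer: $-16890$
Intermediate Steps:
$R{\left(B,j \right)} = 2 B j$ ($R{\left(B,j \right)} = 2 j B = 2 B j$)
$l{\left(I \right)} = \left(3 + I\right) \left(63 + I\right)$ ($l{\left(I \right)} = \left(\left(8 - 5\right) + I\right) \left(I + 63\right) = \left(\left(8 - 5\right) + I\right) \left(63 + I\right) = \left(3 + I\right) \left(63 + I\right)$)
$Q = 621$ ($Q = 189 + \left(2 \left(-12\right) 3\right)^{2} + 66 \cdot 2 \left(-12\right) 3 = 189 + \left(-72\right)^{2} + 66 \left(-72\right) = 189 + 5184 - 4752 = 621$)
$Q - \left(\left(6065 + 12116\right) - 670\right) = 621 - \left(\left(6065 + 12116\right) - 670\right) = 621 - \left(18181 - 670\right) = 621 - 17511 = -16890$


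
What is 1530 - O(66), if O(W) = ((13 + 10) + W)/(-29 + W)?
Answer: 56521/37 ≈ 1527.6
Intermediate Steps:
O(W) = (23 + W)/(-29 + W)
1530 - O(66) = 1530 - (23 + 66)/(-29 + 66) = 1530 - 89/37 = 56521/37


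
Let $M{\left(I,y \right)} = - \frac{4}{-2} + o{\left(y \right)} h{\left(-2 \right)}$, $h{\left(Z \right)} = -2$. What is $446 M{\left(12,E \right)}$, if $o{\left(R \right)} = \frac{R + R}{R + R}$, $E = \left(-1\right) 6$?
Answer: $0$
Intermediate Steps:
$E = -6$
$o{\left(R \right)} = 1$ ($o{\left(R \right)} = \frac{2 R}{2 R} = 2 R \frac{1}{2 R} = 1$)
$M{\left(I,y \right)} = 0$ ($M{\left(I,y \right)} = - \frac{4}{-2} + 1 \left(-2\right) = \left(-4\right) \left(- \frac{1}{2}\right) - 2 = 2 - 2 = 0$)
$446 M{\left(12,E \right)} = 446 \cdot 0 = 0$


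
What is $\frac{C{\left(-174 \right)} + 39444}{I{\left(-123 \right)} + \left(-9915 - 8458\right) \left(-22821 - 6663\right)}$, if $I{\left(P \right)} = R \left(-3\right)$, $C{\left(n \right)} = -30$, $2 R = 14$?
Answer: $\frac{13138}{180569837} \approx 7.2759 \cdot 10^{-5}$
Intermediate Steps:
$R = 7$ ($R = \frac{1}{2} \cdot 14 = 7$)
$I{\left(P \right)} = -21$ ($I{\left(P \right)} = 7 \left(-3\right) = -21$)
$\frac{C{\left(-174 \right)} + 39444}{I{\left(-123 \right)} + \left(-9915 - 8458\right) \left(-22821 - 6663\right)} = \frac{-30 + 39444}{-21 + \left(-9915 - 8458\right) \left(-22821 - 6663\right)} = \frac{39414}{-21 - 18373 \left(-22821 - 6663\right)} = \frac{39414}{-21 - -541709532} = \frac{39414}{-21 + 541709532} = \frac{39414}{541709511} = 39414 \cdot \frac{1}{541709511} = \frac{13138}{180569837}$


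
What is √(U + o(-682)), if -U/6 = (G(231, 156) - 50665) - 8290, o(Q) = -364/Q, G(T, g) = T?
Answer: √40970974726/341 ≈ 593.59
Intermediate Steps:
U = 352344 (U = -6*((231 - 50665) - 8290) = -6*(-50434 - 8290) = -6*(-58724) = 352344)
√(U + o(-682)) = √(352344 - 364/(-682)) = √(352344 - 364*(-1/682)) = √(352344 + 182/341) = √(120149486/341) = √40970974726/341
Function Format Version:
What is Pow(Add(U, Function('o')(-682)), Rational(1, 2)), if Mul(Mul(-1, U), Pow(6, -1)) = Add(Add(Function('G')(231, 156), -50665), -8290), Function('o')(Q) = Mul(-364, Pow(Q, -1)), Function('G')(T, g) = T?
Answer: Mul(Rational(1, 341), Pow(40970974726, Rational(1, 2))) ≈ 593.59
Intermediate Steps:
U = 352344 (U = Mul(-6, Add(Add(231, -50665), -8290)) = Mul(-6, Add(-50434, -8290)) = Mul(-6, -58724) = 352344)
Pow(Add(U, Function('o')(-682)), Rational(1, 2)) = Pow(Add(352344, Mul(-364, Pow(-682, -1))), Rational(1, 2)) = Pow(Add(352344, Mul(-364, Rational(-1, 682))), Rational(1, 2)) = Pow(Add(352344, Rational(182, 341)), Rational(1, 2)) = Pow(Rational(120149486, 341), Rational(1, 2)) = Mul(Rational(1, 341), Pow(40970974726, Rational(1, 2)))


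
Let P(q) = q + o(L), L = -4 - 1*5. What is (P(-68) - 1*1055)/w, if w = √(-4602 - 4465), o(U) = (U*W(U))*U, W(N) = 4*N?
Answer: 4039*I*√9067/9067 ≈ 42.417*I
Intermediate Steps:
L = -9 (L = -4 - 5 = -9)
o(U) = 4*U³ (o(U) = (U*(4*U))*U = (4*U²)*U = 4*U³)
P(q) = -2916 + q (P(q) = q + 4*(-9)³ = q + 4*(-729) = q - 2916 = -2916 + q)
w = I*√9067 (w = √(-9067) = I*√9067 ≈ 95.221*I)
(P(-68) - 1*1055)/w = ((-2916 - 68) - 1*1055)/((I*√9067)) = (-2984 - 1055)*(-I*√9067/9067) = -(-4039)*I*√9067/9067 = 4039*I*√9067/9067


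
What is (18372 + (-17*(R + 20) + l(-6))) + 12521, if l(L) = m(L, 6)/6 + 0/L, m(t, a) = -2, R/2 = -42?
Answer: 95942/3 ≈ 31981.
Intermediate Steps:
R = -84 (R = 2*(-42) = -84)
l(L) = -1/3 (l(L) = -2/6 + 0/L = -2*1/6 + 0 = -1/3 + 0 = -1/3)
(18372 + (-17*(R + 20) + l(-6))) + 12521 = (18372 + (-17*(-84 + 20) - 1/3)) + 12521 = (18372 + (-17*(-64) - 1/3)) + 12521 = (18372 + (1088 - 1/3)) + 12521 = (18372 + 3263/3) + 12521 = 58379/3 + 12521 = 95942/3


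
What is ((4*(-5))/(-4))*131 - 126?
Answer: 529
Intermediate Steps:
((4*(-5))/(-4))*131 - 126 = -20*(-1/4)*131 - 126 = 5*131 - 126 = 655 - 126 = 529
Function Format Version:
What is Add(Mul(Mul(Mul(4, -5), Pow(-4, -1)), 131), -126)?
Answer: 529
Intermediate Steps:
Add(Mul(Mul(Mul(4, -5), Pow(-4, -1)), 131), -126) = Add(Mul(Mul(-20, Rational(-1, 4)), 131), -126) = Add(Mul(5, 131), -126) = Add(655, -126) = 529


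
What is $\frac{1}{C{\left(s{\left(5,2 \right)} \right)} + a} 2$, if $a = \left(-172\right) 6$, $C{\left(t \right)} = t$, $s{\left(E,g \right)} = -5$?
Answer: $- \frac{2}{1037} \approx -0.0019286$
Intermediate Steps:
$a = -1032$
$\frac{1}{C{\left(s{\left(5,2 \right)} \right)} + a} 2 = \frac{1}{-5 - 1032} \cdot 2 = \frac{1}{-1037} \cdot 2 = \left(- \frac{1}{1037}\right) 2 = - \frac{2}{1037}$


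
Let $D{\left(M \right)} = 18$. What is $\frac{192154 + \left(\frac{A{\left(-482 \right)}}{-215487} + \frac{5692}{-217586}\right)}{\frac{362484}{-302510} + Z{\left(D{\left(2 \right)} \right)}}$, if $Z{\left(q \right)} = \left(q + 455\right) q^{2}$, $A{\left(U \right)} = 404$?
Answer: $\frac{340683529599807227600}{271709314767751519719} \approx 1.2539$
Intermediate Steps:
$Z{\left(q \right)} = q^{2} \left(455 + q\right)$ ($Z{\left(q \right)} = \left(455 + q\right) q^{2} = q^{2} \left(455 + q\right)$)
$\frac{192154 + \left(\frac{A{\left(-482 \right)}}{-215487} + \frac{5692}{-217586}\right)}{\frac{362484}{-302510} + Z{\left(D{\left(2 \right)} \right)}} = \frac{192154 + \left(\frac{404}{-215487} + \frac{5692}{-217586}\right)}{\frac{362484}{-302510} + 18^{2} \left(455 + 18\right)} = \frac{192154 + \left(404 \left(- \frac{1}{215487}\right) + 5692 \left(- \frac{1}{217586}\right)\right)}{362484 \left(- \frac{1}{302510}\right) + 324 \cdot 473} = \frac{192154 - \frac{657228374}{23443477191}}{- \frac{181242}{151255} + 153252} = \frac{192154 - \frac{657228374}{23443477191}}{\frac{23179950018}{151255}} = \frac{4504757258931040}{23443477191} \cdot \frac{151255}{23179950018} = \frac{340683529599807227600}{271709314767751519719}$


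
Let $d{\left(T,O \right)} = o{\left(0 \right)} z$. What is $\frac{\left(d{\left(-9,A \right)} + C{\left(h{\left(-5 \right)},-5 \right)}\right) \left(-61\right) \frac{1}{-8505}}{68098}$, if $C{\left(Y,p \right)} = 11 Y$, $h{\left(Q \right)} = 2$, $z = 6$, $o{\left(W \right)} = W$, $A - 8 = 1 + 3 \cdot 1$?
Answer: $\frac{671}{289586745} \approx 2.3171 \cdot 10^{-6}$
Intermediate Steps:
$A = 12$ ($A = 8 + \left(1 + 3 \cdot 1\right) = 8 + \left(1 + 3\right) = 8 + 4 = 12$)
$d{\left(T,O \right)} = 0$ ($d{\left(T,O \right)} = 0 \cdot 6 = 0$)
$\frac{\left(d{\left(-9,A \right)} + C{\left(h{\left(-5 \right)},-5 \right)}\right) \left(-61\right) \frac{1}{-8505}}{68098} = \frac{\left(0 + 11 \cdot 2\right) \left(-61\right) \frac{1}{-8505}}{68098} = \left(0 + 22\right) \left(-61\right) \left(- \frac{1}{8505}\right) \frac{1}{68098} = 22 \left(-61\right) \left(- \frac{1}{8505}\right) \frac{1}{68098} = \left(-1342\right) \left(- \frac{1}{8505}\right) \frac{1}{68098} = \frac{1342}{8505} \cdot \frac{1}{68098} = \frac{671}{289586745}$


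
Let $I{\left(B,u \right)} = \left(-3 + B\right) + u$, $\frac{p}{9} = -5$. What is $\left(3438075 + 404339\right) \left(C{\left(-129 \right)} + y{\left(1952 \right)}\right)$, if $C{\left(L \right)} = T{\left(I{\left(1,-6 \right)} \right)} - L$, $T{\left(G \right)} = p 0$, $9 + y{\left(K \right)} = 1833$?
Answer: $7504234542$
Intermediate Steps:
$p = -45$ ($p = 9 \left(-5\right) = -45$)
$y{\left(K \right)} = 1824$ ($y{\left(K \right)} = -9 + 1833 = 1824$)
$I{\left(B,u \right)} = -3 + B + u$
$T{\left(G \right)} = 0$ ($T{\left(G \right)} = \left(-45\right) 0 = 0$)
$C{\left(L \right)} = - L$ ($C{\left(L \right)} = 0 - L = - L$)
$\left(3438075 + 404339\right) \left(C{\left(-129 \right)} + y{\left(1952 \right)}\right) = \left(3438075 + 404339\right) \left(\left(-1\right) \left(-129\right) + 1824\right) = 3842414 \left(129 + 1824\right) = 3842414 \cdot 1953 = 7504234542$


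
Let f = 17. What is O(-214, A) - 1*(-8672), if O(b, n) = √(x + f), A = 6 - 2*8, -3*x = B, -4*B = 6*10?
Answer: 8672 + √22 ≈ 8676.7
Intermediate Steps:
B = -15 (B = -3*10/2 = -¼*60 = -15)
x = 5 (x = -⅓*(-15) = 5)
A = -10 (A = 6 - 16 = -10)
O(b, n) = √22 (O(b, n) = √(5 + 17) = √22)
O(-214, A) - 1*(-8672) = √22 - 1*(-8672) = √22 + 8672 = 8672 + √22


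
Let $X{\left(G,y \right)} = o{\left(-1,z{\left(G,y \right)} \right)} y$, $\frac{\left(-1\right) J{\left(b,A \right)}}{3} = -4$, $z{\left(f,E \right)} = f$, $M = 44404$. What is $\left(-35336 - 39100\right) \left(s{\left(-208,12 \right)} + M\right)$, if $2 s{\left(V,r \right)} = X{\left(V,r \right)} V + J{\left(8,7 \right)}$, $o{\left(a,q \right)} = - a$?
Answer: $-3212806632$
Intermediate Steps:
$J{\left(b,A \right)} = 12$ ($J{\left(b,A \right)} = \left(-3\right) \left(-4\right) = 12$)
$X{\left(G,y \right)} = y$ ($X{\left(G,y \right)} = \left(-1\right) \left(-1\right) y = 1 y = y$)
$s{\left(V,r \right)} = 6 + \frac{V r}{2}$ ($s{\left(V,r \right)} = \frac{r V + 12}{2} = \frac{V r + 12}{2} = \frac{12 + V r}{2} = 6 + \frac{V r}{2}$)
$\left(-35336 - 39100\right) \left(s{\left(-208,12 \right)} + M\right) = \left(-35336 - 39100\right) \left(\left(6 + \frac{1}{2} \left(-208\right) 12\right) + 44404\right) = - 74436 \left(\left(6 - 1248\right) + 44404\right) = - 74436 \left(-1242 + 44404\right) = \left(-74436\right) 43162 = -3212806632$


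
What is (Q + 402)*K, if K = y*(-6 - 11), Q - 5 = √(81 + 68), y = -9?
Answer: 62271 + 153*√149 ≈ 64139.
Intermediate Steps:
Q = 5 + √149 (Q = 5 + √(81 + 68) = 5 + √149 ≈ 17.207)
K = 153 (K = -9*(-6 - 11) = -9*(-17) = 153)
(Q + 402)*K = ((5 + √149) + 402)*153 = (407 + √149)*153 = 62271 + 153*√149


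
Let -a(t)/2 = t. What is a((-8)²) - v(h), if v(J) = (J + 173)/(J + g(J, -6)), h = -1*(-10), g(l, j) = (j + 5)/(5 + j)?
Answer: -1591/11 ≈ -144.64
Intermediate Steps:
g(l, j) = 1 (g(l, j) = (5 + j)/(5 + j) = 1)
a(t) = -2*t
h = 10
v(J) = (173 + J)/(1 + J) (v(J) = (J + 173)/(J + 1) = (173 + J)/(1 + J))
a((-8)²) - v(h) = -2*(-8)² - (173 + 10)/(1 + 10) = -2*64 - 183/11 = -128 - 183/11 = -1591/11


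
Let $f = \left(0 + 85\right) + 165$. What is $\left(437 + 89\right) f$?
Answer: $131500$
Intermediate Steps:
$f = 250$ ($f = 85 + 165 = 250$)
$\left(437 + 89\right) f = \left(437 + 89\right) 250 = 526 \cdot 250 = 131500$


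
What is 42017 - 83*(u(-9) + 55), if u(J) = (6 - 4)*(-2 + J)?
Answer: 39278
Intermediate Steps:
u(J) = -4 + 2*J (u(J) = 2*(-2 + J) = -4 + 2*J)
42017 - 83*(u(-9) + 55) = 42017 - 83*((-4 + 2*(-9)) + 55) = 42017 - 83*((-4 - 18) + 55) = 42017 - 83*(-22 + 55) = 42017 - 83*33 = 42017 - 1*2739 = 42017 - 2739 = 39278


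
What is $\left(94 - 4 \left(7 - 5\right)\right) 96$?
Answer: $8256$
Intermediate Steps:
$\left(94 - 4 \left(7 - 5\right)\right) 96 = \left(94 - 8\right) 96 = 86 \cdot 96 = 8256$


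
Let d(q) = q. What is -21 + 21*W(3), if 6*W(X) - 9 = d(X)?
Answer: 21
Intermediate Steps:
W(X) = 3/2 + X/6
-21 + 21*W(3) = -21 + 21*(3/2 + (1/6)*3) = -21 + 21*(3/2 + 1/2) = -21 + 21*2 = -21 + 42 = 21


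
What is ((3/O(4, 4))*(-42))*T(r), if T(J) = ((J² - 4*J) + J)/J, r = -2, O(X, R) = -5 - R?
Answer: -70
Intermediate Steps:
T(J) = (J² - 3*J)/J
((3/O(4, 4))*(-42))*T(r) = ((3/(-5 - 1*4))*(-42))*(-3 - 2) = ((3/(-5 - 4))*(-42))*(-5) = ((3/(-9))*(-42))*(-5) = ((3*(-⅑))*(-42))*(-5) = -⅓*(-42)*(-5) = 14*(-5) = -70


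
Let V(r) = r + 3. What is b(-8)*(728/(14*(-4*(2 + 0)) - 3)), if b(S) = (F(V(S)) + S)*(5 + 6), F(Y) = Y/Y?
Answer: 56056/115 ≈ 487.44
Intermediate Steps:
V(r) = 3 + r
F(Y) = 1
b(S) = 11 + 11*S (b(S) = (1 + S)*(5 + 6) = (1 + S)*11 = 11 + 11*S)
b(-8)*(728/(14*(-4*(2 + 0)) - 3)) = (11 + 11*(-8))*(728/(14*(-4*(2 + 0)) - 3)) = (11 - 88)*(728/(14*(-4*2) - 3)) = -56056/(14*(-8) - 3) = -56056/(-112 - 3) = -56056/(-115) = -56056*(-1)/115 = -77*(-728/115) = 56056/115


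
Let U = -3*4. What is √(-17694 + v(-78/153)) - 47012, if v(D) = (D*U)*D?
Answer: -47012 + 67*I*√10254/51 ≈ -47012.0 + 133.03*I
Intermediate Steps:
U = -12
v(D) = -12*D² (v(D) = (D*(-12))*D = (-12*D)*D = -12*D²)
√(-17694 + v(-78/153)) - 47012 = √(-17694 - 12*(-78/153)²) - 47012 = √(-17694 - 12*(-78*1/153)²) - 47012 = √(-17694 - 12*(-26/51)²) - 47012 = √(-17694 - 12*676/2601) - 47012 = √(-17694 - 2704/867) - 47012 = √(-15343402/867) - 47012 = 67*I*√10254/51 - 47012 = -47012 + 67*I*√10254/51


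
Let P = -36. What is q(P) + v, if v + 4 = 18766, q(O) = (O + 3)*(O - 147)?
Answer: 24801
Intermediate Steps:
q(O) = (-147 + O)*(3 + O) (q(O) = (3 + O)*(-147 + O) = (-147 + O)*(3 + O))
v = 18762 (v = -4 + 18766 = 18762)
q(P) + v = (-441 + (-36)**2 - 144*(-36)) + 18762 = (-441 + 1296 + 5184) + 18762 = 6039 + 18762 = 24801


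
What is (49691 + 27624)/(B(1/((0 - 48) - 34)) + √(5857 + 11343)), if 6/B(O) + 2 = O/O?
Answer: 33135/1226 + 55225*√43/613 ≈ 617.79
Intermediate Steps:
B(O) = -6 (B(O) = 6/(-2 + O/O) = 6/(-2 + 1) = 6/(-1) = 6*(-1) = -6)
(49691 + 27624)/(B(1/((0 - 48) - 34)) + √(5857 + 11343)) = (49691 + 27624)/(-6 + √(5857 + 11343)) = 77315/(-6 + √17200) = 77315/(-6 + 20*√43)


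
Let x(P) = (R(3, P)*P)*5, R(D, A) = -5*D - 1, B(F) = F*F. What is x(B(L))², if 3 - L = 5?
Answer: 102400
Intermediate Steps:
L = -2 (L = 3 - 1*5 = 3 - 5 = -2)
B(F) = F²
R(D, A) = -1 - 5*D
x(P) = -80*P (x(P) = ((-1 - 5*3)*P)*5 = ((-1 - 15)*P)*5 = -16*P*5 = -80*P)
x(B(L))² = (-80*(-2)²)² = (-80*4)² = (-320)² = 102400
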